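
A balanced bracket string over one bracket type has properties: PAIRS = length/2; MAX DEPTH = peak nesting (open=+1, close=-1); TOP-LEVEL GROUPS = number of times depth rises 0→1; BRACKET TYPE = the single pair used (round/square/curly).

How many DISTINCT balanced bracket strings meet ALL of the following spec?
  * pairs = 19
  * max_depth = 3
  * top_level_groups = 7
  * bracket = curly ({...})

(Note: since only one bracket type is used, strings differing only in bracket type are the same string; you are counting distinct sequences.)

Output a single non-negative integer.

Answer: 3805116

Derivation:
Spec: pairs=19 depth=3 groups=7
Count(depth <= 3) = 3823680
Count(depth <= 2) = 18564
Count(depth == 3) = 3823680 - 18564 = 3805116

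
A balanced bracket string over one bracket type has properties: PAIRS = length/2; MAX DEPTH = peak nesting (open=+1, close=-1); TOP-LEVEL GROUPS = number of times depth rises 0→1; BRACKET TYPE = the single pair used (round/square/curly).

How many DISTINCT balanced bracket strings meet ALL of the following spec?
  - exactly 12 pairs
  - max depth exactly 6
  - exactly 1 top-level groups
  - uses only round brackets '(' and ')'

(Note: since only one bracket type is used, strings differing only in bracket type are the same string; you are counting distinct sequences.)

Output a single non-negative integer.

Answer: 16017

Derivation:
Spec: pairs=12 depth=6 groups=1
Count(depth <= 6) = 45542
Count(depth <= 5) = 29525
Count(depth == 6) = 45542 - 29525 = 16017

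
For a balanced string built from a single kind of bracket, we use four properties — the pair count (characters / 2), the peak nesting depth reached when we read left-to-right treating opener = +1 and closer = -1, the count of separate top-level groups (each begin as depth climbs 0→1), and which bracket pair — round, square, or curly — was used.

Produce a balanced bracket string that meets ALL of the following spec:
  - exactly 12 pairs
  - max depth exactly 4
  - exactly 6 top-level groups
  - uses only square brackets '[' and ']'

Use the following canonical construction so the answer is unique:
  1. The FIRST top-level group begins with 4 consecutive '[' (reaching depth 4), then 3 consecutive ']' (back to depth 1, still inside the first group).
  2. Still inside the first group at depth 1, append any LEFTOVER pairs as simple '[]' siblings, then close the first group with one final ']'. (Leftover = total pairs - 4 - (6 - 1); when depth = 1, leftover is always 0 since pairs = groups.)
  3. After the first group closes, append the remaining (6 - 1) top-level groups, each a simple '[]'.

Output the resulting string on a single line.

Spec: pairs=12 depth=4 groups=6
Leftover pairs = 12 - 4 - (6-1) = 3
First group: deep chain of depth 4 + 3 sibling pairs
Remaining 5 groups: simple '[]' each

Answer: [[[[]]][][][]][][][][][]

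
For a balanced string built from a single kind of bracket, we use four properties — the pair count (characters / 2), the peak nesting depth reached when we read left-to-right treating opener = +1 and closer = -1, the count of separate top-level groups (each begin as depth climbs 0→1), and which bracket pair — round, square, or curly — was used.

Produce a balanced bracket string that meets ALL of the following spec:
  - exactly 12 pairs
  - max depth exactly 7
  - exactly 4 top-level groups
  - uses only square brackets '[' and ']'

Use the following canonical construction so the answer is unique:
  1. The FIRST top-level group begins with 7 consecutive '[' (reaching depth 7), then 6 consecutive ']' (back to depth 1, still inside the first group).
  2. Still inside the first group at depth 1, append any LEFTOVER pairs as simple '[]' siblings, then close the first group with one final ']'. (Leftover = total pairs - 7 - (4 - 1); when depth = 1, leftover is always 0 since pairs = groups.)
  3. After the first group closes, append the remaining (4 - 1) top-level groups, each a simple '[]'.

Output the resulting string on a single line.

Spec: pairs=12 depth=7 groups=4
Leftover pairs = 12 - 7 - (4-1) = 2
First group: deep chain of depth 7 + 2 sibling pairs
Remaining 3 groups: simple '[]' each

Answer: [[[[[[[]]]]]][][]][][][]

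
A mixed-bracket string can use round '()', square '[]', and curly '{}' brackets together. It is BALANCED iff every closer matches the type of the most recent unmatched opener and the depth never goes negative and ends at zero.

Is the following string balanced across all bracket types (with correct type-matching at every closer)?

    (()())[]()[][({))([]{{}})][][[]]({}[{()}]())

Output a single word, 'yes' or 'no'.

pos 0: push '('; stack = (
pos 1: push '('; stack = ((
pos 2: ')' matches '('; pop; stack = (
pos 3: push '('; stack = ((
pos 4: ')' matches '('; pop; stack = (
pos 5: ')' matches '('; pop; stack = (empty)
pos 6: push '['; stack = [
pos 7: ']' matches '['; pop; stack = (empty)
pos 8: push '('; stack = (
pos 9: ')' matches '('; pop; stack = (empty)
pos 10: push '['; stack = [
pos 11: ']' matches '['; pop; stack = (empty)
pos 12: push '['; stack = [
pos 13: push '('; stack = [(
pos 14: push '{'; stack = [({
pos 15: saw closer ')' but top of stack is '{' (expected '}') → INVALID
Verdict: type mismatch at position 15: ')' closes '{' → no

Answer: no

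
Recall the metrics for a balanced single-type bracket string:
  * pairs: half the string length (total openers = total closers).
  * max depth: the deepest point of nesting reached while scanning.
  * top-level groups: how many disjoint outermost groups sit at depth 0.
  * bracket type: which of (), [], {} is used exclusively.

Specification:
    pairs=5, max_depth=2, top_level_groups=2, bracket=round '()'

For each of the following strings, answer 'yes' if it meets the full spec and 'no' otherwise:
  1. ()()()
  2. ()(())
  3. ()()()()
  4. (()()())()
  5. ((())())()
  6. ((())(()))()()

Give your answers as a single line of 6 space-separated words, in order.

Answer: no no no yes no no

Derivation:
String 1 '()()()': depth seq [1 0 1 0 1 0]
  -> pairs=3 depth=1 groups=3 -> no
String 2 '()(())': depth seq [1 0 1 2 1 0]
  -> pairs=3 depth=2 groups=2 -> no
String 3 '()()()()': depth seq [1 0 1 0 1 0 1 0]
  -> pairs=4 depth=1 groups=4 -> no
String 4 '(()()())()': depth seq [1 2 1 2 1 2 1 0 1 0]
  -> pairs=5 depth=2 groups=2 -> yes
String 5 '((())())()': depth seq [1 2 3 2 1 2 1 0 1 0]
  -> pairs=5 depth=3 groups=2 -> no
String 6 '((())(()))()()': depth seq [1 2 3 2 1 2 3 2 1 0 1 0 1 0]
  -> pairs=7 depth=3 groups=3 -> no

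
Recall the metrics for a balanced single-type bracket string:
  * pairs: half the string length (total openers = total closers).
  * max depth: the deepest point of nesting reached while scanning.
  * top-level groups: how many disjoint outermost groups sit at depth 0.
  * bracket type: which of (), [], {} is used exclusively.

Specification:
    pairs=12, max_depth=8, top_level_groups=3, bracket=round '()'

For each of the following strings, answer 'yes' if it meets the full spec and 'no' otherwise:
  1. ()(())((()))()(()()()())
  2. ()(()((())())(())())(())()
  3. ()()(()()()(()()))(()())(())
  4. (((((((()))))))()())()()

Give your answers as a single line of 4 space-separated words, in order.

String 1 '()(())((()))()(()()()())': depth seq [1 0 1 2 1 0 1 2 3 2 1 0 1 0 1 2 1 2 1 2 1 2 1 0]
  -> pairs=12 depth=3 groups=5 -> no
String 2 '()(()((())())(())())(())()': depth seq [1 0 1 2 1 2 3 4 3 2 3 2 1 2 3 2 1 2 1 0 1 2 1 0 1 0]
  -> pairs=13 depth=4 groups=4 -> no
String 3 '()()(()()()(()()))(()())(())': depth seq [1 0 1 0 1 2 1 2 1 2 1 2 3 2 3 2 1 0 1 2 1 2 1 0 1 2 1 0]
  -> pairs=14 depth=3 groups=5 -> no
String 4 '(((((((()))))))()())()()': depth seq [1 2 3 4 5 6 7 8 7 6 5 4 3 2 1 2 1 2 1 0 1 0 1 0]
  -> pairs=12 depth=8 groups=3 -> yes

Answer: no no no yes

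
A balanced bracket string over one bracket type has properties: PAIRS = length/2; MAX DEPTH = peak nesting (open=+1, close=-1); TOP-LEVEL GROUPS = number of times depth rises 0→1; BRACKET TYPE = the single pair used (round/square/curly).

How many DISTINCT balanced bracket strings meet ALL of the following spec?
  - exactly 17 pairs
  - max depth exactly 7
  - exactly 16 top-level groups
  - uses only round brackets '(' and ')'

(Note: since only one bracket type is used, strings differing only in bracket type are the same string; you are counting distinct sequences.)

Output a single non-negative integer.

Answer: 0

Derivation:
Spec: pairs=17 depth=7 groups=16
Count(depth <= 7) = 16
Count(depth <= 6) = 16
Count(depth == 7) = 16 - 16 = 0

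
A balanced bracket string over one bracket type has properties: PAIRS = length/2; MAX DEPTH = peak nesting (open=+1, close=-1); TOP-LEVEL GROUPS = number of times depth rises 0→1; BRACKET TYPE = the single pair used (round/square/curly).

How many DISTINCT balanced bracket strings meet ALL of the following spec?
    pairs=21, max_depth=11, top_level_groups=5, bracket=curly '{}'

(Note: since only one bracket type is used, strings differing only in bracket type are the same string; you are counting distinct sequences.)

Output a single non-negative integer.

Spec: pairs=21 depth=11 groups=5
Count(depth <= 11) = 1738637940
Count(depth <= 10) = 1733705985
Count(depth == 11) = 1738637940 - 1733705985 = 4931955

Answer: 4931955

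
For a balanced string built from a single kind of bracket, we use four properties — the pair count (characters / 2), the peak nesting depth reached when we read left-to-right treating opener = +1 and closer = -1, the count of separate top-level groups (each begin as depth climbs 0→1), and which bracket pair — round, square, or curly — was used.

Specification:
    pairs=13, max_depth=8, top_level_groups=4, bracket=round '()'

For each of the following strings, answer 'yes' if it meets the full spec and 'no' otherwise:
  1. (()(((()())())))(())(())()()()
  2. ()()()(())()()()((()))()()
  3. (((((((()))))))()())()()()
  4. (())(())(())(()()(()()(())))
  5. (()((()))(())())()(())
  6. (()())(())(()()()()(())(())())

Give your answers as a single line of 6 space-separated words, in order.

Answer: no no yes no no no

Derivation:
String 1 '(()(((()())())))(())(())()()()': depth seq [1 2 1 2 3 4 5 4 5 4 3 4 3 2 1 0 1 2 1 0 1 2 1 0 1 0 1 0 1 0]
  -> pairs=15 depth=5 groups=6 -> no
String 2 '()()()(())()()()((()))()()': depth seq [1 0 1 0 1 0 1 2 1 0 1 0 1 0 1 0 1 2 3 2 1 0 1 0 1 0]
  -> pairs=13 depth=3 groups=10 -> no
String 3 '(((((((()))))))()())()()()': depth seq [1 2 3 4 5 6 7 8 7 6 5 4 3 2 1 2 1 2 1 0 1 0 1 0 1 0]
  -> pairs=13 depth=8 groups=4 -> yes
String 4 '(())(())(())(()()(()()(())))': depth seq [1 2 1 0 1 2 1 0 1 2 1 0 1 2 1 2 1 2 3 2 3 2 3 4 3 2 1 0]
  -> pairs=14 depth=4 groups=4 -> no
String 5 '(()((()))(())())()(())': depth seq [1 2 1 2 3 4 3 2 1 2 3 2 1 2 1 0 1 0 1 2 1 0]
  -> pairs=11 depth=4 groups=3 -> no
String 6 '(()())(())(()()()()(())(())())': depth seq [1 2 1 2 1 0 1 2 1 0 1 2 1 2 1 2 1 2 1 2 3 2 1 2 3 2 1 2 1 0]
  -> pairs=15 depth=3 groups=3 -> no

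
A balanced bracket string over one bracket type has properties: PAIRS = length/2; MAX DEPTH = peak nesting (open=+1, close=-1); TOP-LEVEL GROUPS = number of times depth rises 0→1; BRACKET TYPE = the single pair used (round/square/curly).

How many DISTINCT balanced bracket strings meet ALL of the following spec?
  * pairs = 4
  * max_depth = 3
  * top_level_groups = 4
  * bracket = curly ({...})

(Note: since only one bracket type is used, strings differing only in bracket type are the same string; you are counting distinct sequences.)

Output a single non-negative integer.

Answer: 0

Derivation:
Spec: pairs=4 depth=3 groups=4
Count(depth <= 3) = 1
Count(depth <= 2) = 1
Count(depth == 3) = 1 - 1 = 0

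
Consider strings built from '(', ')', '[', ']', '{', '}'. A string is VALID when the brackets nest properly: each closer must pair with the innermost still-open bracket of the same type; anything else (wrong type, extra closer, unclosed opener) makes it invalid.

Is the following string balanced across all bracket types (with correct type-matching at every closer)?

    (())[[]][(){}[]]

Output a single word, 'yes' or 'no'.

Answer: yes

Derivation:
pos 0: push '('; stack = (
pos 1: push '('; stack = ((
pos 2: ')' matches '('; pop; stack = (
pos 3: ')' matches '('; pop; stack = (empty)
pos 4: push '['; stack = [
pos 5: push '['; stack = [[
pos 6: ']' matches '['; pop; stack = [
pos 7: ']' matches '['; pop; stack = (empty)
pos 8: push '['; stack = [
pos 9: push '('; stack = [(
pos 10: ')' matches '('; pop; stack = [
pos 11: push '{'; stack = [{
pos 12: '}' matches '{'; pop; stack = [
pos 13: push '['; stack = [[
pos 14: ']' matches '['; pop; stack = [
pos 15: ']' matches '['; pop; stack = (empty)
end: stack empty → VALID
Verdict: properly nested → yes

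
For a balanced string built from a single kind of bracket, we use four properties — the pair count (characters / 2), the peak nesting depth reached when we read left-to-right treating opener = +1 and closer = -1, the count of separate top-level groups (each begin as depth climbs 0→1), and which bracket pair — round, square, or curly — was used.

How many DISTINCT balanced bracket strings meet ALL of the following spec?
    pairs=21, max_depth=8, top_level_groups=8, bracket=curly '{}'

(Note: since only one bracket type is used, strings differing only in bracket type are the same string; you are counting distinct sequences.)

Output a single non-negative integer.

Answer: 4102912

Derivation:
Spec: pairs=21 depth=8 groups=8
Count(depth <= 8) = 217061504
Count(depth <= 7) = 212958592
Count(depth == 8) = 217061504 - 212958592 = 4102912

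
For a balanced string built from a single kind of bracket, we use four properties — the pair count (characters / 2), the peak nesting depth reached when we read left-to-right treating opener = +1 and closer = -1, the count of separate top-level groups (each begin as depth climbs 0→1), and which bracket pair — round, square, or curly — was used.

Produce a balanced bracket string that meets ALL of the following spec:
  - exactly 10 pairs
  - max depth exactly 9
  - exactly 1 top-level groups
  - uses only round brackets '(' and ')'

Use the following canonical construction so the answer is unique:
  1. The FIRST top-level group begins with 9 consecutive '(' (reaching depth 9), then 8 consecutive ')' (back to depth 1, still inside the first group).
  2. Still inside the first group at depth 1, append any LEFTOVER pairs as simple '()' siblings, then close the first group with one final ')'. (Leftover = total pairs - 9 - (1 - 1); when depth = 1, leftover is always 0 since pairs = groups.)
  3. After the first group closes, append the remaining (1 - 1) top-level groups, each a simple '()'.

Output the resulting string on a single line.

Spec: pairs=10 depth=9 groups=1
Leftover pairs = 10 - 9 - (1-1) = 1
First group: deep chain of depth 9 + 1 sibling pairs
Remaining 0 groups: simple '()' each

Answer: ((((((((())))))))())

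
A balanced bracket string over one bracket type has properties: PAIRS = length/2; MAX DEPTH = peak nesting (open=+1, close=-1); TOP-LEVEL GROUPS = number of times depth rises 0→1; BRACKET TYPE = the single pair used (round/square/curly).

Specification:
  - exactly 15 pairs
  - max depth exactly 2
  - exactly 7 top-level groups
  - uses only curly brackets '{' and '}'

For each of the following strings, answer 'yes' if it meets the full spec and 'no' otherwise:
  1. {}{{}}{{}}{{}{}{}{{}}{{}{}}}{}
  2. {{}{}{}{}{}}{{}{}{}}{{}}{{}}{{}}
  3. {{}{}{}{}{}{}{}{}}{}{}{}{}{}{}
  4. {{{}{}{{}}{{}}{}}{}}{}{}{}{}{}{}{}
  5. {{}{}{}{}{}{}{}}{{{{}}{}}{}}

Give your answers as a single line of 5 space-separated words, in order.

Answer: no no yes no no

Derivation:
String 1 '{}{{}}{{}}{{}{}{}{{}}{{}{}}}{}': depth seq [1 0 1 2 1 0 1 2 1 0 1 2 1 2 1 2 1 2 3 2 1 2 3 2 3 2 1 0 1 0]
  -> pairs=15 depth=3 groups=5 -> no
String 2 '{{}{}{}{}{}}{{}{}{}}{{}}{{}}{{}}': depth seq [1 2 1 2 1 2 1 2 1 2 1 0 1 2 1 2 1 2 1 0 1 2 1 0 1 2 1 0 1 2 1 0]
  -> pairs=16 depth=2 groups=5 -> no
String 3 '{{}{}{}{}{}{}{}{}}{}{}{}{}{}{}': depth seq [1 2 1 2 1 2 1 2 1 2 1 2 1 2 1 2 1 0 1 0 1 0 1 0 1 0 1 0 1 0]
  -> pairs=15 depth=2 groups=7 -> yes
String 4 '{{{}{}{{}}{{}}{}}{}}{}{}{}{}{}{}{}': depth seq [1 2 3 2 3 2 3 4 3 2 3 4 3 2 3 2 1 2 1 0 1 0 1 0 1 0 1 0 1 0 1 0 1 0]
  -> pairs=17 depth=4 groups=8 -> no
String 5 '{{}{}{}{}{}{}{}}{{{{}}{}}{}}': depth seq [1 2 1 2 1 2 1 2 1 2 1 2 1 2 1 0 1 2 3 4 3 2 3 2 1 2 1 0]
  -> pairs=14 depth=4 groups=2 -> no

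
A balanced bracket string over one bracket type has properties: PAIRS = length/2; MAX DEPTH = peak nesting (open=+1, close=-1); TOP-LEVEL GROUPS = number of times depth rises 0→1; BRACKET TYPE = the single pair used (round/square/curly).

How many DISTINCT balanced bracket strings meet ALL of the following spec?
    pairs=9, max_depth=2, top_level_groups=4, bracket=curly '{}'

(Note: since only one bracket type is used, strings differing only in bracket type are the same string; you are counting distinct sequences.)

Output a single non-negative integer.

Spec: pairs=9 depth=2 groups=4
Count(depth <= 2) = 56
Count(depth <= 1) = 0
Count(depth == 2) = 56 - 0 = 56

Answer: 56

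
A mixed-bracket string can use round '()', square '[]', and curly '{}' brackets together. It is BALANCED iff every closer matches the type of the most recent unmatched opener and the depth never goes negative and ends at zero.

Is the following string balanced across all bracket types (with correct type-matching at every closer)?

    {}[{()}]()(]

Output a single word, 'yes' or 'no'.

Answer: no

Derivation:
pos 0: push '{'; stack = {
pos 1: '}' matches '{'; pop; stack = (empty)
pos 2: push '['; stack = [
pos 3: push '{'; stack = [{
pos 4: push '('; stack = [{(
pos 5: ')' matches '('; pop; stack = [{
pos 6: '}' matches '{'; pop; stack = [
pos 7: ']' matches '['; pop; stack = (empty)
pos 8: push '('; stack = (
pos 9: ')' matches '('; pop; stack = (empty)
pos 10: push '('; stack = (
pos 11: saw closer ']' but top of stack is '(' (expected ')') → INVALID
Verdict: type mismatch at position 11: ']' closes '(' → no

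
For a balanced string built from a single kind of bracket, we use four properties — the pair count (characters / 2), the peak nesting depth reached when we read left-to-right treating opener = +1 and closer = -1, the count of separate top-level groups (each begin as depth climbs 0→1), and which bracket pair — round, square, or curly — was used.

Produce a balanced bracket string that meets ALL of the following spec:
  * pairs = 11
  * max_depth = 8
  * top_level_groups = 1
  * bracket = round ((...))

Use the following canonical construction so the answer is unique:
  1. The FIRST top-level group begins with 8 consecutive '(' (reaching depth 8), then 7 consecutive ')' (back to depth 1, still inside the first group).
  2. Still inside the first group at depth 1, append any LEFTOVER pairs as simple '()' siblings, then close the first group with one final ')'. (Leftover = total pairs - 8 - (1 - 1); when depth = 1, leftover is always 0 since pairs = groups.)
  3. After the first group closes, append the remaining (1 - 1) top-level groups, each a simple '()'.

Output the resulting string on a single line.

Answer: (((((((()))))))()()())

Derivation:
Spec: pairs=11 depth=8 groups=1
Leftover pairs = 11 - 8 - (1-1) = 3
First group: deep chain of depth 8 + 3 sibling pairs
Remaining 0 groups: simple '()' each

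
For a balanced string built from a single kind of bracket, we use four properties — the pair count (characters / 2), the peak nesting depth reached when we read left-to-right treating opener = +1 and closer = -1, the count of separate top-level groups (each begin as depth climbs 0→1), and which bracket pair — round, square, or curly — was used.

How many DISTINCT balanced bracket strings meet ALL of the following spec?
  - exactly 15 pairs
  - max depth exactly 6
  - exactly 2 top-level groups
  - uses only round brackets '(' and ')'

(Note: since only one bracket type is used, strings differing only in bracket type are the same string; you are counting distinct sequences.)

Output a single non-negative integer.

Answer: 725236

Derivation:
Spec: pairs=15 depth=6 groups=2
Count(depth <= 6) = 1920982
Count(depth <= 5) = 1195746
Count(depth == 6) = 1920982 - 1195746 = 725236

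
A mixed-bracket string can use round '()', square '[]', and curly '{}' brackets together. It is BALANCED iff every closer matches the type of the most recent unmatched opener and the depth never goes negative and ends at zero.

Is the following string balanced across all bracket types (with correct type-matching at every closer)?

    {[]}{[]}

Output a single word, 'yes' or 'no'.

Answer: yes

Derivation:
pos 0: push '{'; stack = {
pos 1: push '['; stack = {[
pos 2: ']' matches '['; pop; stack = {
pos 3: '}' matches '{'; pop; stack = (empty)
pos 4: push '{'; stack = {
pos 5: push '['; stack = {[
pos 6: ']' matches '['; pop; stack = {
pos 7: '}' matches '{'; pop; stack = (empty)
end: stack empty → VALID
Verdict: properly nested → yes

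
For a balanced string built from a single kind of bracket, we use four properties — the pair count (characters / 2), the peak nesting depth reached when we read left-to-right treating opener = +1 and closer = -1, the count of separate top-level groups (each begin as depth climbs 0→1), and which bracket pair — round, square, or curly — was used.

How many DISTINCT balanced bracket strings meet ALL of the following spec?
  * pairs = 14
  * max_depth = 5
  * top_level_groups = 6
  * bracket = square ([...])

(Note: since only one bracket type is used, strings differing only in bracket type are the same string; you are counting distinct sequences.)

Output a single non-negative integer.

Spec: pairs=14 depth=5 groups=6
Count(depth <= 5) = 81624
Count(depth <= 4) = 66015
Count(depth == 5) = 81624 - 66015 = 15609

Answer: 15609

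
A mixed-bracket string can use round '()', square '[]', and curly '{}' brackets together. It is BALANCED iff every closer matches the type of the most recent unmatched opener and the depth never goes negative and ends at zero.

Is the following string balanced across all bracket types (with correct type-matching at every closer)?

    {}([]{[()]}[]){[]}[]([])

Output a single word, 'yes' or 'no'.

pos 0: push '{'; stack = {
pos 1: '}' matches '{'; pop; stack = (empty)
pos 2: push '('; stack = (
pos 3: push '['; stack = ([
pos 4: ']' matches '['; pop; stack = (
pos 5: push '{'; stack = ({
pos 6: push '['; stack = ({[
pos 7: push '('; stack = ({[(
pos 8: ')' matches '('; pop; stack = ({[
pos 9: ']' matches '['; pop; stack = ({
pos 10: '}' matches '{'; pop; stack = (
pos 11: push '['; stack = ([
pos 12: ']' matches '['; pop; stack = (
pos 13: ')' matches '('; pop; stack = (empty)
pos 14: push '{'; stack = {
pos 15: push '['; stack = {[
pos 16: ']' matches '['; pop; stack = {
pos 17: '}' matches '{'; pop; stack = (empty)
pos 18: push '['; stack = [
pos 19: ']' matches '['; pop; stack = (empty)
pos 20: push '('; stack = (
pos 21: push '['; stack = ([
pos 22: ']' matches '['; pop; stack = (
pos 23: ')' matches '('; pop; stack = (empty)
end: stack empty → VALID
Verdict: properly nested → yes

Answer: yes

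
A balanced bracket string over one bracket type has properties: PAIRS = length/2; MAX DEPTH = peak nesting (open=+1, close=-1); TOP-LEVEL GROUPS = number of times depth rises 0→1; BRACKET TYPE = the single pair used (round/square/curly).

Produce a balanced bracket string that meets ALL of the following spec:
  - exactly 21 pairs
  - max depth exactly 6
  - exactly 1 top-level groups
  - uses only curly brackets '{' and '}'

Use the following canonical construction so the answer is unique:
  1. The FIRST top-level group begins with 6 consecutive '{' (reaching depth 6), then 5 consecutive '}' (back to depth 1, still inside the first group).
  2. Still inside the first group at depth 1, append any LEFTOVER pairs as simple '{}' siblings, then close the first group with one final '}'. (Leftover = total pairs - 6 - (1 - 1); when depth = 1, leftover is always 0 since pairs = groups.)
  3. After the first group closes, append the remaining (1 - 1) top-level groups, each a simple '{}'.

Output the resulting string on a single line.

Spec: pairs=21 depth=6 groups=1
Leftover pairs = 21 - 6 - (1-1) = 15
First group: deep chain of depth 6 + 15 sibling pairs
Remaining 0 groups: simple '{}' each

Answer: {{{{{{}}}}}{}{}{}{}{}{}{}{}{}{}{}{}{}{}{}}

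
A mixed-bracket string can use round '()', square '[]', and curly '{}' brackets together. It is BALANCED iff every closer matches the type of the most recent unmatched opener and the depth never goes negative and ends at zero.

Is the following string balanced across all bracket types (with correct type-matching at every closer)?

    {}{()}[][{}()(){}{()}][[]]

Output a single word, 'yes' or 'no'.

Answer: yes

Derivation:
pos 0: push '{'; stack = {
pos 1: '}' matches '{'; pop; stack = (empty)
pos 2: push '{'; stack = {
pos 3: push '('; stack = {(
pos 4: ')' matches '('; pop; stack = {
pos 5: '}' matches '{'; pop; stack = (empty)
pos 6: push '['; stack = [
pos 7: ']' matches '['; pop; stack = (empty)
pos 8: push '['; stack = [
pos 9: push '{'; stack = [{
pos 10: '}' matches '{'; pop; stack = [
pos 11: push '('; stack = [(
pos 12: ')' matches '('; pop; stack = [
pos 13: push '('; stack = [(
pos 14: ')' matches '('; pop; stack = [
pos 15: push '{'; stack = [{
pos 16: '}' matches '{'; pop; stack = [
pos 17: push '{'; stack = [{
pos 18: push '('; stack = [{(
pos 19: ')' matches '('; pop; stack = [{
pos 20: '}' matches '{'; pop; stack = [
pos 21: ']' matches '['; pop; stack = (empty)
pos 22: push '['; stack = [
pos 23: push '['; stack = [[
pos 24: ']' matches '['; pop; stack = [
pos 25: ']' matches '['; pop; stack = (empty)
end: stack empty → VALID
Verdict: properly nested → yes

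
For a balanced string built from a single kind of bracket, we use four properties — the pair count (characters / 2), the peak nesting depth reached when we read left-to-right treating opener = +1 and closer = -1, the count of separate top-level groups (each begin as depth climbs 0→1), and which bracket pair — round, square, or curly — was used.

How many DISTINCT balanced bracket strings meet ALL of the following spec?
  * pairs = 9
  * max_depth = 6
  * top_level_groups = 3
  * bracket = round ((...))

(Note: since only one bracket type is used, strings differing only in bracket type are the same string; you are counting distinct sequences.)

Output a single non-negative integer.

Answer: 33

Derivation:
Spec: pairs=9 depth=6 groups=3
Count(depth <= 6) = 998
Count(depth <= 5) = 965
Count(depth == 6) = 998 - 965 = 33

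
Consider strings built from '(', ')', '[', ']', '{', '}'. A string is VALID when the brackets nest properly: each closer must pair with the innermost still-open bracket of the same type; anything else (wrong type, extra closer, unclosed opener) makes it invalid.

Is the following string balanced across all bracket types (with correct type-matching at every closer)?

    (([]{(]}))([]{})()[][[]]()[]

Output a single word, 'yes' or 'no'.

pos 0: push '('; stack = (
pos 1: push '('; stack = ((
pos 2: push '['; stack = (([
pos 3: ']' matches '['; pop; stack = ((
pos 4: push '{'; stack = (({
pos 5: push '('; stack = (({(
pos 6: saw closer ']' but top of stack is '(' (expected ')') → INVALID
Verdict: type mismatch at position 6: ']' closes '(' → no

Answer: no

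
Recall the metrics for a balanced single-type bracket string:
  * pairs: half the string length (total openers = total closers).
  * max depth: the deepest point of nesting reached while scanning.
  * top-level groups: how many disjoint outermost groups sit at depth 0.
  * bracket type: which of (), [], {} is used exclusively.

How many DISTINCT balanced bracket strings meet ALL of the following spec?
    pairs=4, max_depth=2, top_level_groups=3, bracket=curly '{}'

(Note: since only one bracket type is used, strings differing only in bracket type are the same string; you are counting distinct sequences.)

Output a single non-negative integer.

Answer: 3

Derivation:
Spec: pairs=4 depth=2 groups=3
Count(depth <= 2) = 3
Count(depth <= 1) = 0
Count(depth == 2) = 3 - 0 = 3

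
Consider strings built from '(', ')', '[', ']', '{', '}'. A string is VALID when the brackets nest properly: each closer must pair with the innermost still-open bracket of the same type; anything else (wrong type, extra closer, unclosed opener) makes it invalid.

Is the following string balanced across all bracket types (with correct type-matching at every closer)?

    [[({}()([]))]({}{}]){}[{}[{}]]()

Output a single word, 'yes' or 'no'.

Answer: no

Derivation:
pos 0: push '['; stack = [
pos 1: push '['; stack = [[
pos 2: push '('; stack = [[(
pos 3: push '{'; stack = [[({
pos 4: '}' matches '{'; pop; stack = [[(
pos 5: push '('; stack = [[((
pos 6: ')' matches '('; pop; stack = [[(
pos 7: push '('; stack = [[((
pos 8: push '['; stack = [[(([
pos 9: ']' matches '['; pop; stack = [[((
pos 10: ')' matches '('; pop; stack = [[(
pos 11: ')' matches '('; pop; stack = [[
pos 12: ']' matches '['; pop; stack = [
pos 13: push '('; stack = [(
pos 14: push '{'; stack = [({
pos 15: '}' matches '{'; pop; stack = [(
pos 16: push '{'; stack = [({
pos 17: '}' matches '{'; pop; stack = [(
pos 18: saw closer ']' but top of stack is '(' (expected ')') → INVALID
Verdict: type mismatch at position 18: ']' closes '(' → no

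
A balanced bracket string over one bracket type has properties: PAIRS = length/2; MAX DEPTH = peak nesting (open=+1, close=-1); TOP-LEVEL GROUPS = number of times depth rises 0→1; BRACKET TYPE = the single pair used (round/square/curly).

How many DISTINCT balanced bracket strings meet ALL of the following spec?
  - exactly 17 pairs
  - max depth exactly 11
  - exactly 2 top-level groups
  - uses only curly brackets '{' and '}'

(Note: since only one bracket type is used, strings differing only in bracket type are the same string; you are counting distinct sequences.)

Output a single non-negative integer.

Answer: 177072

Derivation:
Spec: pairs=17 depth=11 groups=2
Count(depth <= 11) = 35311790
Count(depth <= 10) = 35134718
Count(depth == 11) = 35311790 - 35134718 = 177072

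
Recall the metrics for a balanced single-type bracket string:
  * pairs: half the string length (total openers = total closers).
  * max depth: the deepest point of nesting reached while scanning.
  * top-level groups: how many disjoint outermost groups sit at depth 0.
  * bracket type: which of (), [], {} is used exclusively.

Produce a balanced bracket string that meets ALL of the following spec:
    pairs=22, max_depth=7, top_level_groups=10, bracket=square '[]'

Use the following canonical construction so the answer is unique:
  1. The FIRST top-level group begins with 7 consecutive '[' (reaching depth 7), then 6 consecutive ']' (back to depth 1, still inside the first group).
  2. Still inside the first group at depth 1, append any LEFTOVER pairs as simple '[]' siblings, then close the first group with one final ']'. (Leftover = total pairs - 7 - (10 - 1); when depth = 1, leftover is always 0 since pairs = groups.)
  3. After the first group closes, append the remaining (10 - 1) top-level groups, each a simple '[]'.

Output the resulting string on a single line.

Answer: [[[[[[[]]]]]][][][][][][]][][][][][][][][][]

Derivation:
Spec: pairs=22 depth=7 groups=10
Leftover pairs = 22 - 7 - (10-1) = 6
First group: deep chain of depth 7 + 6 sibling pairs
Remaining 9 groups: simple '[]' each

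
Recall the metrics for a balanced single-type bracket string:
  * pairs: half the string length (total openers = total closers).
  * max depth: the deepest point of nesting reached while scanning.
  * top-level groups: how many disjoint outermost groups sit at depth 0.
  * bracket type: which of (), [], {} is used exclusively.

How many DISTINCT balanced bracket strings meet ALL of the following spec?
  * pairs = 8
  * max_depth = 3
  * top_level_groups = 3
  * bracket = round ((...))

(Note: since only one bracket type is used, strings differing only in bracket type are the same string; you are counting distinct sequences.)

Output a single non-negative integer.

Answer: 147

Derivation:
Spec: pairs=8 depth=3 groups=3
Count(depth <= 3) = 168
Count(depth <= 2) = 21
Count(depth == 3) = 168 - 21 = 147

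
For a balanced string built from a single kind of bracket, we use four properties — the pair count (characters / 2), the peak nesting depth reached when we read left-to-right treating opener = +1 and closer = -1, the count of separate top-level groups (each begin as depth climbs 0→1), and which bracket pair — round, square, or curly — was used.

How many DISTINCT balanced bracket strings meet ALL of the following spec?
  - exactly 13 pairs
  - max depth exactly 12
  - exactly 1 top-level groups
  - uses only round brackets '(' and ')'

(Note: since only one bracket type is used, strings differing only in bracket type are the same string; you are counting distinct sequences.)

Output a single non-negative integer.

Answer: 21

Derivation:
Spec: pairs=13 depth=12 groups=1
Count(depth <= 12) = 208011
Count(depth <= 11) = 207990
Count(depth == 12) = 208011 - 207990 = 21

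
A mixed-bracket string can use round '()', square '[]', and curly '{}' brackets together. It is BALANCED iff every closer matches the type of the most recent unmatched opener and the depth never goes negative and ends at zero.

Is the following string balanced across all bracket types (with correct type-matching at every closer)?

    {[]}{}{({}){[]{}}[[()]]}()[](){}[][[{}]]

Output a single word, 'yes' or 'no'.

pos 0: push '{'; stack = {
pos 1: push '['; stack = {[
pos 2: ']' matches '['; pop; stack = {
pos 3: '}' matches '{'; pop; stack = (empty)
pos 4: push '{'; stack = {
pos 5: '}' matches '{'; pop; stack = (empty)
pos 6: push '{'; stack = {
pos 7: push '('; stack = {(
pos 8: push '{'; stack = {({
pos 9: '}' matches '{'; pop; stack = {(
pos 10: ')' matches '('; pop; stack = {
pos 11: push '{'; stack = {{
pos 12: push '['; stack = {{[
pos 13: ']' matches '['; pop; stack = {{
pos 14: push '{'; stack = {{{
pos 15: '}' matches '{'; pop; stack = {{
pos 16: '}' matches '{'; pop; stack = {
pos 17: push '['; stack = {[
pos 18: push '['; stack = {[[
pos 19: push '('; stack = {[[(
pos 20: ')' matches '('; pop; stack = {[[
pos 21: ']' matches '['; pop; stack = {[
pos 22: ']' matches '['; pop; stack = {
pos 23: '}' matches '{'; pop; stack = (empty)
pos 24: push '('; stack = (
pos 25: ')' matches '('; pop; stack = (empty)
pos 26: push '['; stack = [
pos 27: ']' matches '['; pop; stack = (empty)
pos 28: push '('; stack = (
pos 29: ')' matches '('; pop; stack = (empty)
pos 30: push '{'; stack = {
pos 31: '}' matches '{'; pop; stack = (empty)
pos 32: push '['; stack = [
pos 33: ']' matches '['; pop; stack = (empty)
pos 34: push '['; stack = [
pos 35: push '['; stack = [[
pos 36: push '{'; stack = [[{
pos 37: '}' matches '{'; pop; stack = [[
pos 38: ']' matches '['; pop; stack = [
pos 39: ']' matches '['; pop; stack = (empty)
end: stack empty → VALID
Verdict: properly nested → yes

Answer: yes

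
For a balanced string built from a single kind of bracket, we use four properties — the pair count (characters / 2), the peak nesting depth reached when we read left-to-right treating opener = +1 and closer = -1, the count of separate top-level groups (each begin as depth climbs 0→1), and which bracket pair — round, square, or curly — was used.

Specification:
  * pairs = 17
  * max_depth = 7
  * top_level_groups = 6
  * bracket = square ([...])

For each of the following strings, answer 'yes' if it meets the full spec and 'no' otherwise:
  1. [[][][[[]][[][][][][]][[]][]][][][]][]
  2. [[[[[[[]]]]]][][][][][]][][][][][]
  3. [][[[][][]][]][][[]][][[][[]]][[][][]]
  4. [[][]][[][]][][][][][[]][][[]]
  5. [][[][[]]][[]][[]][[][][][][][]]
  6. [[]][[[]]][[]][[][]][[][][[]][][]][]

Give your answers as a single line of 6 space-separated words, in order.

String 1 '[[][][[[]][[][][][][]][[]][]][][][]][]': depth seq [1 2 1 2 1 2 3 4 3 2 3 4 3 4 3 4 3 4 3 4 3 2 3 4 3 2 3 2 1 2 1 2 1 2 1 0 1 0]
  -> pairs=19 depth=4 groups=2 -> no
String 2 '[[[[[[[]]]]]][][][][][]][][][][][]': depth seq [1 2 3 4 5 6 7 6 5 4 3 2 1 2 1 2 1 2 1 2 1 2 1 0 1 0 1 0 1 0 1 0 1 0]
  -> pairs=17 depth=7 groups=6 -> yes
String 3 '[][[[][][]][]][][[]][][[][[]]][[][][]]': depth seq [1 0 1 2 3 2 3 2 3 2 1 2 1 0 1 0 1 2 1 0 1 0 1 2 1 2 3 2 1 0 1 2 1 2 1 2 1 0]
  -> pairs=19 depth=3 groups=7 -> no
String 4 '[[][]][[][]][][][][][[]][][[]]': depth seq [1 2 1 2 1 0 1 2 1 2 1 0 1 0 1 0 1 0 1 0 1 2 1 0 1 0 1 2 1 0]
  -> pairs=15 depth=2 groups=9 -> no
String 5 '[][[][[]]][[]][[]][[][][][][][]]': depth seq [1 0 1 2 1 2 3 2 1 0 1 2 1 0 1 2 1 0 1 2 1 2 1 2 1 2 1 2 1 2 1 0]
  -> pairs=16 depth=3 groups=5 -> no
String 6 '[[]][[[]]][[]][[][]][[][][[]][][]][]': depth seq [1 2 1 0 1 2 3 2 1 0 1 2 1 0 1 2 1 2 1 0 1 2 1 2 1 2 3 2 1 2 1 2 1 0 1 0]
  -> pairs=18 depth=3 groups=6 -> no

Answer: no yes no no no no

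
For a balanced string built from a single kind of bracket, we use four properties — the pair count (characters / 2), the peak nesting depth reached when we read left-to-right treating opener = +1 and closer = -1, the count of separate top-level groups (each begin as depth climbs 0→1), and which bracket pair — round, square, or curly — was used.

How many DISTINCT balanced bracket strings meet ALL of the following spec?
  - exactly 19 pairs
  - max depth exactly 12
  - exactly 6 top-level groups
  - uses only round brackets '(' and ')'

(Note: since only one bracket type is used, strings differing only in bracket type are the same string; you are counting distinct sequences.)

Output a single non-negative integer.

Answer: 2250

Derivation:
Spec: pairs=19 depth=12 groups=6
Count(depth <= 12) = 65132376
Count(depth <= 11) = 65130126
Count(depth == 12) = 65132376 - 65130126 = 2250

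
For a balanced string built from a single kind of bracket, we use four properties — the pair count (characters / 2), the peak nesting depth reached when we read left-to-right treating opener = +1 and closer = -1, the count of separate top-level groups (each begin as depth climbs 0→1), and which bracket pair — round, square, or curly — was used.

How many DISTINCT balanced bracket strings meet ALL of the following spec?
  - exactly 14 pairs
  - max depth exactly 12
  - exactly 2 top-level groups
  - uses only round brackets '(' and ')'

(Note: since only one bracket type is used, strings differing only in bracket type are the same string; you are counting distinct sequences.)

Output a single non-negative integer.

Spec: pairs=14 depth=12 groups=2
Count(depth <= 12) = 742898
Count(depth <= 11) = 742854
Count(depth == 12) = 742898 - 742854 = 44

Answer: 44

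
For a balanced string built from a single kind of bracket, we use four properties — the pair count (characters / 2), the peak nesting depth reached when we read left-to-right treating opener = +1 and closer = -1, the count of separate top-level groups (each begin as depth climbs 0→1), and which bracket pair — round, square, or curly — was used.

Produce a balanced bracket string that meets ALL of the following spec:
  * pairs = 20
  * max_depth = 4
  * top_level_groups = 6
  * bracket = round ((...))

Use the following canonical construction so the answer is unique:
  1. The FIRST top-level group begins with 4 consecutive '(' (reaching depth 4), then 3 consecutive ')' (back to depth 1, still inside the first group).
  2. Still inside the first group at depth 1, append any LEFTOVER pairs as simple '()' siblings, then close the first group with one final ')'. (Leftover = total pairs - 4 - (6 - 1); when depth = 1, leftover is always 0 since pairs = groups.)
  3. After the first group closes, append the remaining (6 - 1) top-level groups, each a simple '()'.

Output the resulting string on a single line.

Answer: (((()))()()()()()()()()()()())()()()()()

Derivation:
Spec: pairs=20 depth=4 groups=6
Leftover pairs = 20 - 4 - (6-1) = 11
First group: deep chain of depth 4 + 11 sibling pairs
Remaining 5 groups: simple '()' each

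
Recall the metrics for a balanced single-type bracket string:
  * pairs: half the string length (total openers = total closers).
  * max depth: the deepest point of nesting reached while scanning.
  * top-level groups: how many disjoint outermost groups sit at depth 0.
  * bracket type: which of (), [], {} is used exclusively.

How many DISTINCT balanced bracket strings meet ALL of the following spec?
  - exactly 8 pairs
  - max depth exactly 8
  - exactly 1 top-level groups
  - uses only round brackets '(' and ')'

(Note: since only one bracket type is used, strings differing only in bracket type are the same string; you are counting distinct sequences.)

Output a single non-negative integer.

Answer: 1

Derivation:
Spec: pairs=8 depth=8 groups=1
Count(depth <= 8) = 429
Count(depth <= 7) = 428
Count(depth == 8) = 429 - 428 = 1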